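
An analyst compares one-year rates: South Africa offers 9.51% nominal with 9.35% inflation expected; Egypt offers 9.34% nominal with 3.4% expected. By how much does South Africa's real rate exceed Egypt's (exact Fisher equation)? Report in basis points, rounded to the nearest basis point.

-560 basis points

South Africa: (1 + 0.0951)/(1 + 0.0935) − 1 = 0.1463%
Egypt: (1 + 0.0934)/(1 + 0.0340) − 1 = 5.7447%
Differential = 0.1463% − 5.7447% = -5.5984% → -560 basis points.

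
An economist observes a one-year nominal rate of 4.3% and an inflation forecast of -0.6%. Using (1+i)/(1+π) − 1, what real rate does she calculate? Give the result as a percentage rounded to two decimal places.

By the Fisher identity, 1 + r = (1 + i)/(1 + π).
1 + r = 1.04300 / 0.99400 = 1.049296
r = 1.049296 − 1 = 4.9296%, i.e. 4.93%.

4.93%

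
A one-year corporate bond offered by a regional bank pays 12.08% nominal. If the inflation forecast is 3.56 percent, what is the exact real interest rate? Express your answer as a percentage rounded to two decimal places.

8.23%

1 + r = 1.12080 / 1.03560 = 1.082271
r = 1.082271 − 1 = 8.2271%, i.e. 8.23%.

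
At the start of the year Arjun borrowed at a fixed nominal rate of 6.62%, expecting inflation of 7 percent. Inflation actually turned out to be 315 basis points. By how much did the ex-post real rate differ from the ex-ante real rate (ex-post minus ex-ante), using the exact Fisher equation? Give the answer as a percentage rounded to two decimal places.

3.72%

Ex-ante: (1 + 0.0662)/(1 + 0.0700) − 1 = -0.3551%
Ex-post: (1 + 0.0662)/(1 + 0.0315) − 1 = 3.3640%
Difference (ex-post − ex-ante) = 3.7192% → 3.72%.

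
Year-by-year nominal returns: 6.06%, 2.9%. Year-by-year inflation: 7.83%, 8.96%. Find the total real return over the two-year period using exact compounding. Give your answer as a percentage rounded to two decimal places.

Compound the nominal returns: 1.0606 × 1.0290 = 1.091357.
Compound inflation: 1.0783 × 1.0896 = 1.174916.
Deflate: 1.091357 / 1.174916 = 0.928881.
Total real return = 0.928881 − 1 → -7.11%.

-7.11%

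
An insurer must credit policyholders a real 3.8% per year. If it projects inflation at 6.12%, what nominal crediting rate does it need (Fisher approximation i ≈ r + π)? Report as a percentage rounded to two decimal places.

9.92%

i ≈ r + π = 3.8% + 6.12% = 9.92%.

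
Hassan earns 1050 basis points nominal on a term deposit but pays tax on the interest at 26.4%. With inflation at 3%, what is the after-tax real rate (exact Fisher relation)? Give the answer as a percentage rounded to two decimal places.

4.59%

After-tax nominal return = 10.5% × (1 − 0.264) = 7.7280%.
1 + r = 1.07728 / 1.03000 = 1.045903
After-tax real rate = 1.045903 − 1 → 4.59%.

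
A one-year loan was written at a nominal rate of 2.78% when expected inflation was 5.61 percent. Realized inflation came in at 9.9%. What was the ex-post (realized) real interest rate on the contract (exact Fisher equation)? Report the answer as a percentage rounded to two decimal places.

-6.48%

Ex-post: (1 + 0.0278)/(1 + 0.0990) − 1 = -6.4786%
So the realized real rate is -6.48%.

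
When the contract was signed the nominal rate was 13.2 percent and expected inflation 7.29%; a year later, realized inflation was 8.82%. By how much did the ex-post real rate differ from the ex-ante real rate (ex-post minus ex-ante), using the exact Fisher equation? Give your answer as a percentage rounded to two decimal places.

-1.48%

Ex-ante: (1 + 0.1320)/(1 + 0.0729) − 1 = 5.5084%
Ex-post: (1 + 0.1320)/(1 + 0.0882) − 1 = 4.0250%
Difference (ex-post − ex-ante) = -1.4834% → -1.48%.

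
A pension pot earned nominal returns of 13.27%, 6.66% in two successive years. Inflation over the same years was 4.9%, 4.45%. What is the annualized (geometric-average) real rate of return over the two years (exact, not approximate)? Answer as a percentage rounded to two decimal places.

Compound the nominal returns: 1.1327 × 1.0666 = 1.20813782.
Compound inflation: 1.0490 × 1.0445 = 1.09568050.
Deflate: 1.20813782 / 1.09568050 = 1.10263696.
Annualized real rate = 1.10263696^(1/2) − 1 = 5.0065% → 5.01%.

5.01%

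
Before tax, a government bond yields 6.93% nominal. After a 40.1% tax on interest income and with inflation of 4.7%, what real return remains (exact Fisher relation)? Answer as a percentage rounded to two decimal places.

After-tax nominal return = 6.93% × (1 − 0.401) = 4.15107%.
1 + r = 1.0415107 / 1.04700 = 0.994757
After-tax real rate = 0.994757 − 1 → -0.52%.

-0.52%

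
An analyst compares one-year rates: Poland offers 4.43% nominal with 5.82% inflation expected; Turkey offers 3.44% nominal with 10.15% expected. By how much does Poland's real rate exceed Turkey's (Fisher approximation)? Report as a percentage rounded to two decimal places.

Poland: 4.43% − 5.82% = -1.390%
Turkey: 3.44% − 10.15% = -6.710%
Differential = 5.320% → 5.32%.

5.32%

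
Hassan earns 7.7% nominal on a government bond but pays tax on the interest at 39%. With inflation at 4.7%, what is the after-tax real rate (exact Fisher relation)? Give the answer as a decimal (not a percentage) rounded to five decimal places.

After-tax nominal return = 7.7% × (1 − 0.39) = 4.6970%.
1 + r = 1.04697 / 1.04700 = 0.999971
After-tax real rate = 0.999971 − 1 → -0.00003.

-0.00003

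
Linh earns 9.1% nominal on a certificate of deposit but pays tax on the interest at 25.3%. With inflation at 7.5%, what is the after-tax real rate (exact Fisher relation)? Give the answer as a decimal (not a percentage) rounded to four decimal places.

-0.0065

After-tax nominal return = 9.1% × (1 − 0.253) = 6.7977%.
1 + r = 1.067977 / 1.07500 = 0.993467
After-tax real rate = 0.993467 − 1 → -0.0065.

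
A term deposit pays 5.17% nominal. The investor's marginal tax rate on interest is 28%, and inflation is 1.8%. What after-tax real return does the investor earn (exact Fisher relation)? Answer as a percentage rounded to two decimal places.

1.89%

After-tax nominal return = 5.17% × (1 − 0.28) = 3.7224%.
1 + r = 1.037224 / 1.01800 = 1.018884
After-tax real rate = 1.018884 − 1 → 1.89%.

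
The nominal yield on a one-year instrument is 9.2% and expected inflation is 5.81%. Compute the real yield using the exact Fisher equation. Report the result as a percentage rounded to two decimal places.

By the Fisher identity, 1 + r = (1 + i)/(1 + π).
1 + r = 1.09200 / 1.05810 = 1.032039
r = 1.032039 − 1 = 3.2039%, i.e. 3.20%.

3.20%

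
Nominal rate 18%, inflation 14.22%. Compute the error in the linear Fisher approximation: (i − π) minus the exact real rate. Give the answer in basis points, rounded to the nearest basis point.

Approximate: r ≈ 18.000% − 14.220% = 3.7800%
Exact: (1 + 0.1800)/(1 + 0.1422) − 1 = 3.3094%
Error = 3.7800% − 3.3094% = 0.4706% → 47 basis points.

47 basis points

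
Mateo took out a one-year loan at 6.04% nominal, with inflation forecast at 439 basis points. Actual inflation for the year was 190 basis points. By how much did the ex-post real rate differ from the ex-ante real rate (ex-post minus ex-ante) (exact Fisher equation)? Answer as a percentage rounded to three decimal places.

Ex-ante: (1 + 0.0604)/(1 + 0.0439) − 1 = 1.5806%
Ex-post: (1 + 0.0604)/(1 + 0.0190) − 1 = 4.0628%
Difference (ex-post − ex-ante) = 2.4822% → 2.482%.

2.482%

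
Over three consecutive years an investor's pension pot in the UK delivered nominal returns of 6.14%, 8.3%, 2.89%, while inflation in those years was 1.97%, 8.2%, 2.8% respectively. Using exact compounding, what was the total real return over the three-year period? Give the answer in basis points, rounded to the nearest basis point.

428 basis points

Nominal growth factor = 1.0614 × 1.0830 × 1.0289 = 1.182717
Price-level growth factor = 1.0197 × 1.0820 × 1.0280 = 1.134208
Real growth factor = 1.182717 / 1.134208 = 1.042769
Total real return = 1.042769 − 1 → 428 basis points.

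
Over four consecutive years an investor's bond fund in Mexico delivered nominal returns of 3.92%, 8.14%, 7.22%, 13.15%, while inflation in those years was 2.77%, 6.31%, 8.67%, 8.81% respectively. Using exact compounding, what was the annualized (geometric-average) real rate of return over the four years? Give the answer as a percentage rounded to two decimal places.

Nominal growth factor = 1.0392 × 1.0814 × 1.0722 × 1.1315 = 1.36337669
Price-level growth factor = 1.0277 × 1.0631 × 1.0867 × 1.0881 = 1.29187041
Real growth factor = 1.36337669 / 1.29187041 = 1.05535097
Annualized real rate = 1.05535097^(1/4) − 1 = 1.3559% → 1.36%.

1.36%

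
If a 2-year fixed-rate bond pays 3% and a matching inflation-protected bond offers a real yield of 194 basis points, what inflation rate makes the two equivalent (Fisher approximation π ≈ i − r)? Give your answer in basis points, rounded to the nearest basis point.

106 basis points

π ≈ i − r = 3% − 1.94% → 106 basis points.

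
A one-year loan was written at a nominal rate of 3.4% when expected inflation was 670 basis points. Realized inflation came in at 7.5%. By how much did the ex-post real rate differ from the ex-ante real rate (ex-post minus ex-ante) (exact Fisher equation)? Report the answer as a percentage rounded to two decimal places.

Ex-ante: (1 + 0.0340)/(1 + 0.0670) − 1 = -3.0928%
Ex-post: (1 + 0.0340)/(1 + 0.0750) − 1 = -3.8140%
Difference (ex-post − ex-ante) = -0.7212% → -0.72%.

-0.72%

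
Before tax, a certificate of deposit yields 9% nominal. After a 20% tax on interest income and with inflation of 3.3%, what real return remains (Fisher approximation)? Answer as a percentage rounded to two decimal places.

3.90%

After-tax nominal return = 9% × (1 − 0.2) = 7.2000%.
r ≈ 7.2000% − 3.3% → 3.90%.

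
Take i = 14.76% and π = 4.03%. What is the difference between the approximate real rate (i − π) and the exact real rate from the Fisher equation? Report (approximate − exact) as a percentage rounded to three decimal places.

0.416%

Approximate: r ≈ 14.760% − 4.030% = 10.7300%
Exact: (1 + 0.1476)/(1 + 0.0403) − 1 = 10.3143%
Error = 10.7300% − 10.3143% = 0.4157% → 0.416%.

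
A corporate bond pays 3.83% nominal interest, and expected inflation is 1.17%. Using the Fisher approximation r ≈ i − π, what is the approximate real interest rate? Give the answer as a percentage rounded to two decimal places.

2.66%

r ≈ i − π = 3.83% − 1.17% = 2.66%.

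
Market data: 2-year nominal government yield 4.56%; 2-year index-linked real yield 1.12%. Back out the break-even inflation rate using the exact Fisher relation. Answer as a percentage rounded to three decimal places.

3.402%

(1 + π) = (1 + i)/(1 + r) = 1.04560 / 1.01120 = 1.034019
Break-even inflation = 1.034019 − 1 → 3.402%.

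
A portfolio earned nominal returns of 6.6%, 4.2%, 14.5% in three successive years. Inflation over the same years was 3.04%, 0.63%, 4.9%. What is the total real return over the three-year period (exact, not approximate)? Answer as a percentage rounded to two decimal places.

Nominal growth factor = 1.0660 × 1.0420 × 1.1450 = 1.271834
Price-level growth factor = 1.0304 × 1.0063 × 1.0490 = 1.087699
Real growth factor = 1.271834 / 1.087699 = 1.169288
Total real return = 1.169288 − 1 → 16.93%.

16.93%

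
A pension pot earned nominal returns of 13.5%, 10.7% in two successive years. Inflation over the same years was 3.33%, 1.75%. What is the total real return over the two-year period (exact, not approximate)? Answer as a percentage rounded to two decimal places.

19.50%

Nominal growth factor = 1.1350 × 1.1070 = 1.256445
Price-level growth factor = 1.0333 × 1.0175 = 1.051383
Real growth factor = 1.256445 / 1.051383 = 1.195041
Total real return = 1.195041 − 1 → 19.50%.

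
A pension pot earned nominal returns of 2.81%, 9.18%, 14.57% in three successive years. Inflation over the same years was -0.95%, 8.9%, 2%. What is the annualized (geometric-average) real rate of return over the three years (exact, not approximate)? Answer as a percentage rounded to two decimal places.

5.34%

Nominal growth factor = 1.0281 × 1.0918 × 1.1457 = 1.28602485
Price-level growth factor = 0.9905 × 1.0890 × 1.0200 = 1.10022759
Real growth factor = 1.28602485 / 1.10022759 = 1.16887166
Annualized real rate = 1.16887166^(1/3) − 1 = 5.3389% → 5.34%.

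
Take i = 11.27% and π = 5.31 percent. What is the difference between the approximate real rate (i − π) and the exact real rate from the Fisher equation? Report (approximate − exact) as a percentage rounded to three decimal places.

Approximate: r ≈ 11.270% − 5.310% = 5.9600%
Exact: (1 + 0.1127)/(1 + 0.0531) − 1 = 5.65948%
Error = 5.9600% − 5.65948% = 0.30052% → 0.301%.

0.301%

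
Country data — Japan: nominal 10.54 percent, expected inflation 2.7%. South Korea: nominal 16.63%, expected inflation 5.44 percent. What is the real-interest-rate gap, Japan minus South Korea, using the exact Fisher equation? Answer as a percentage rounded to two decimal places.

-2.98%

Japan: (1 + 0.1054)/(1 + 0.0270) − 1 = 7.6339%
South Korea: (1 + 0.1663)/(1 + 0.0544) − 1 = 10.6127%
Differential = 7.6339% − 10.6127% = -2.9788% → -2.98%.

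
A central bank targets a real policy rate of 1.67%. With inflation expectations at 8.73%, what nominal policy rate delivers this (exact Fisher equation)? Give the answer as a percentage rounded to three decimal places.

(1 + i) = (1 + r)(1 + π) = 1.01670 × 1.08730 = 1.10545791
i = 1.10545791 − 1, so the required nominal rate is 10.546%.

10.546%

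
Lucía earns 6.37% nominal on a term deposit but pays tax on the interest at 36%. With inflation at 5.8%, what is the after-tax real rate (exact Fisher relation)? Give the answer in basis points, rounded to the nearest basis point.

-163 basis points

After-tax nominal return = 6.37% × (1 − 0.36) = 4.0768%.
1 + r = 1.040768 / 1.05800 = 0.983713
After-tax real rate = 0.983713 − 1 → -163 basis points.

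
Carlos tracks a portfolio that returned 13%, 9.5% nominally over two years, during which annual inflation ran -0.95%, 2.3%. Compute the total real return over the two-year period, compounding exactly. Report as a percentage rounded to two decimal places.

Nominal growth factor = 1.1300 × 1.0950 = 1.237350
Price-level growth factor = 0.9905 × 1.0230 = 1.013282
Real growth factor = 1.237350 / 1.013282 = 1.221132
Total real return = 1.221132 − 1 → 22.11%.

22.11%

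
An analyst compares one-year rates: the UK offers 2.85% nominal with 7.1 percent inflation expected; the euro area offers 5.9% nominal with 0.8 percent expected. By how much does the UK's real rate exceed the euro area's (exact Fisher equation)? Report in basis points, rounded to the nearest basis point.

-903 basis points

The UK: (1 + 0.0285)/(1 + 0.0710) − 1 = -3.9683%
The euro area: (1 + 0.0590)/(1 + 0.0080) − 1 = 5.0595%
Differential = -3.9683% − 5.0595% = -9.0278% → -903 basis points.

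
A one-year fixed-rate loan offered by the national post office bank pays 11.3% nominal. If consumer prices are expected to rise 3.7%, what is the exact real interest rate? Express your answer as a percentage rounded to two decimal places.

By the Fisher equation, 1 + r = (1 + i)/(1 + π).
1 + r = 1.11300 / 1.03700 = 1.073288
r = 1.073288 − 1 = 7.3288%, i.e. 7.33%.

7.33%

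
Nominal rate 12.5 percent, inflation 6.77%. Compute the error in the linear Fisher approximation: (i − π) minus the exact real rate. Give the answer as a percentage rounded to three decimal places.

0.363%

Approximate: r ≈ 12.500% − 6.770% = 5.7300%
Exact: (1 + 0.1250)/(1 + 0.0677) − 1 = 5.3667%
Error = 5.7300% − 5.3667% = 0.3633% → 0.363%.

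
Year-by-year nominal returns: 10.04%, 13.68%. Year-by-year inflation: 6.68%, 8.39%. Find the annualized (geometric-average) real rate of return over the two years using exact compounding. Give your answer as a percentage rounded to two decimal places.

4.01%

Nominal growth factor = 1.1004 × 1.1368 = 1.25093472
Price-level growth factor = 1.0668 × 1.0839 = 1.15630452
Real growth factor = 1.25093472 / 1.15630452 = 1.08183848
Annualized real rate = 1.08183848^(1/2) − 1 = 4.0115% → 4.01%.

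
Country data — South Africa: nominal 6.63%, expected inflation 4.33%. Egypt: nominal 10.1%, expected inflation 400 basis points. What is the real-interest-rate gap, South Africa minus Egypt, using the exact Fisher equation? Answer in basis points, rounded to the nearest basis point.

South Africa: (1 + 0.0663)/(1 + 0.0433) − 1 = 2.2045%
Egypt: (1 + 0.1010)/(1 + 0.0400) − 1 = 5.8654%
Differential = 2.2045% − 5.8654% = -3.6608% → -366 basis points.

-366 basis points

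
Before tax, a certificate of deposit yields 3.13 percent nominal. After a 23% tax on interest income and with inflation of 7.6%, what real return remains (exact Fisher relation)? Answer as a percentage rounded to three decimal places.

After-tax nominal return = 3.13% × (1 − 0.23) = 2.4101%.
1 + r = 1.024101 / 1.07600 = 0.951767
After-tax real rate = 0.951767 − 1 → -4.823%.

-4.823%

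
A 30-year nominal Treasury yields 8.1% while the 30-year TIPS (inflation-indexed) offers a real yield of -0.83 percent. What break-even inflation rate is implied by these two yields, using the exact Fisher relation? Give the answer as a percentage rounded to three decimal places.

(1 + π) = (1 + i)/(1 + r) = 1.08100 / 0.99170 = 1.090047
Break-even inflation = 1.090047 − 1 → 9.005%.

9.005%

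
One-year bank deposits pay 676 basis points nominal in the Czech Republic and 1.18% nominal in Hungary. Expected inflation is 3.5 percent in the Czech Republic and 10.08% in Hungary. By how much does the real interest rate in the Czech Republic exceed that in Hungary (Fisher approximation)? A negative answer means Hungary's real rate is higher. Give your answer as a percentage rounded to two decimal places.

12.16%

The Czech Republic: 6.76% − 3.5% = 3.260%
Hungary: 1.18% − 10.08% = -8.900%
Differential = 12.160% → 12.16%.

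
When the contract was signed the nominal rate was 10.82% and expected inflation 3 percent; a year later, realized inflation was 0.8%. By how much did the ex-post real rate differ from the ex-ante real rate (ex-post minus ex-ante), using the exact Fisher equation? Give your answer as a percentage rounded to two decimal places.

2.35%

Ex-ante: (1 + 0.1082)/(1 + 0.0300) − 1 = 7.5922%
Ex-post: (1 + 0.1082)/(1 + 0.0080) − 1 = 9.9405%
Difference (ex-post − ex-ante) = 2.3482% → 2.35%.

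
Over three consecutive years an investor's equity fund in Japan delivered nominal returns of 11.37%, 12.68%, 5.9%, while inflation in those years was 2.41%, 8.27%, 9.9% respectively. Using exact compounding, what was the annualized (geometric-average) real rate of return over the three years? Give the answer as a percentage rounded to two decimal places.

2.93%

Nominal growth factor = 1.1137 × 1.1268 × 1.0590 = 1.32895727
Price-level growth factor = 1.0241 × 1.0827 × 1.0990 = 1.21856358
Real growth factor = 1.32895727 / 1.21856358 = 1.09059329
Annualized real rate = 1.09059329^(1/3) − 1 = 2.9329% → 2.93%.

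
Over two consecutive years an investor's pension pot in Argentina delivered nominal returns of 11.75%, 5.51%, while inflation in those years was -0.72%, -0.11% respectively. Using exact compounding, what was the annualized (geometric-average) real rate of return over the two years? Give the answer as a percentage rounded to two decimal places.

Compound the nominal returns: 1.1175 × 1.0551 = 1.17907425.
Compound inflation: 0.9928 × 0.9989 = 0.99170792.
Deflate: 1.17907425 / 0.99170792 = 1.18893298.
Annualized real rate = 1.18893298^(1/2) − 1 = 9.0382% → 9.04%.

9.04%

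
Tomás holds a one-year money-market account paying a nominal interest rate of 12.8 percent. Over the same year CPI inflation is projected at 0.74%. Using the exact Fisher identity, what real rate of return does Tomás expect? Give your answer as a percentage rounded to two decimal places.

1 + r = 1.12800 / 1.00740 = 1.119714
r = 1.119714 − 1 = 11.9714%, i.e. 11.97%.

11.97%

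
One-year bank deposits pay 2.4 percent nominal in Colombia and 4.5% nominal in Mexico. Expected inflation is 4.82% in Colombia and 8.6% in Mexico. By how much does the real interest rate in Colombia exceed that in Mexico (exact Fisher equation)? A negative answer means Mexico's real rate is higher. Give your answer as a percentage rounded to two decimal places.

Colombia: (1 + 0.0240)/(1 + 0.0482) − 1 = -2.3087%
Mexico: (1 + 0.0450)/(1 + 0.0860) − 1 = -3.7753%
Differential = -2.3087% − (-3.7753%) = 1.4666% → 1.47%.

1.47%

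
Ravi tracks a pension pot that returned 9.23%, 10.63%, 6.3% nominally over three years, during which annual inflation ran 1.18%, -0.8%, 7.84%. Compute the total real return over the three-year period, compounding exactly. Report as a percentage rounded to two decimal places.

Compound the nominal returns: 1.0923 × 1.1063 × 1.0630 = 1.284541.
Compound inflation: 1.0118 × 0.9920 × 1.0784 = 1.082396.
Deflate: 1.284541 / 1.082396 = 1.186757.
Total real return = 1.186757 − 1 → 18.68%.

18.68%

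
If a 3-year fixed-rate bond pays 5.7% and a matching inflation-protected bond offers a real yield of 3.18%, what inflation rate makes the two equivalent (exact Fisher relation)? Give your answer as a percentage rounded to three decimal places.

2.442%

(1 + π) = (1 + i)/(1 + r) = 1.05700 / 1.03180 = 1.024423
Break-even inflation = 1.024423 − 1 → 2.442%.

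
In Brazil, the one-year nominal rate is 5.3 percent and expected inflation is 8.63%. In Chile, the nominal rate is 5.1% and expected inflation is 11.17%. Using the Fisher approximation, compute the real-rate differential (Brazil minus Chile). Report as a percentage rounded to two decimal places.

Brazil: 5.3% − 8.63% = -3.330%
Chile: 5.1% − 11.17% = -6.070%
Differential = 2.740% → 2.74%.

2.74%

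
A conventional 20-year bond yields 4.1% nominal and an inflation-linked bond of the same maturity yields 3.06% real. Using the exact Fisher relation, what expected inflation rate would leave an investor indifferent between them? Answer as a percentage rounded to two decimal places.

1.01%

(1 + π) = (1 + i)/(1 + r) = 1.04100 / 1.03060 = 1.010091
Break-even inflation = 1.010091 − 1 → 1.01%.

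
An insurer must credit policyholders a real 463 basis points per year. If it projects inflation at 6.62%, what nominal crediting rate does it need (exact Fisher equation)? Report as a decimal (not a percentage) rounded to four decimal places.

0.1156

(1 + i) = (1 + r)(1 + π) = 1.04630 × 1.06620 = 1.11556506
i = 1.11556506 − 1, so the required nominal rate is 0.1156.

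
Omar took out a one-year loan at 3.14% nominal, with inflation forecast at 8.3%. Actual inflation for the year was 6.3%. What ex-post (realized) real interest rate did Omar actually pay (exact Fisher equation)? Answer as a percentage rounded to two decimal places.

Ex-post: (1 + 0.0314)/(1 + 0.0630) − 1 = -2.9727%
So the realized real rate is -2.97%.

-2.97%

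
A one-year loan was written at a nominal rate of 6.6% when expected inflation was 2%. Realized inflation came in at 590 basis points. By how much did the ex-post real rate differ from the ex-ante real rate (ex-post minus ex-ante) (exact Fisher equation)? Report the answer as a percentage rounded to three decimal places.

-3.849%

Ex-ante: (1 + 0.0660)/(1 + 0.0200) − 1 = 4.5098%
Ex-post: (1 + 0.0660)/(1 + 0.0590) − 1 = 0.6610%
Difference (ex-post − ex-ante) = -3.8488% → -3.849%.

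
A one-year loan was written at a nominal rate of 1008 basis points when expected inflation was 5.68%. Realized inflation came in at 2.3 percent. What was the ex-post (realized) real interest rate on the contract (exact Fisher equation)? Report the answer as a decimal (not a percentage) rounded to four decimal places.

0.0761

Ex-post: (1 + 0.1008)/(1 + 0.0230) − 1 = 7.6051%
So the realized real rate is 0.0761.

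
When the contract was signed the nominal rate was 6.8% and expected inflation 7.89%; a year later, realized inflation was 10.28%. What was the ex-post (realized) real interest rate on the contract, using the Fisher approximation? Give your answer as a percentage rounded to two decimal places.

-3.48%

Ex-post: 6.8% − 10.28% = -3.480%
So the realized real rate is -3.48%.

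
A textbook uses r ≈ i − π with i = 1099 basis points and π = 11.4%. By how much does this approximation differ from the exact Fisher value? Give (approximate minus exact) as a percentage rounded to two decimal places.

-0.04%

Approximate: r ≈ 10.990% − 11.400% = -0.4100%
Exact: (1 + 0.1099)/(1 + 0.1140) − 1 = -0.3680%
Error = -0.4100% − (-0.3680%) = -0.0420% → -0.04%.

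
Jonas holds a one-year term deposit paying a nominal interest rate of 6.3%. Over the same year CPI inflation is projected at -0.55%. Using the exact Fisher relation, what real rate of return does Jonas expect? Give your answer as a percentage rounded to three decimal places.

By the Fisher relation, 1 + r = (1 + i)/(1 + π).
1 + r = 1.06300 / 0.99450 = 1.068879
r = 1.068879 − 1 = 6.8879%, i.e. 6.888%.

6.888%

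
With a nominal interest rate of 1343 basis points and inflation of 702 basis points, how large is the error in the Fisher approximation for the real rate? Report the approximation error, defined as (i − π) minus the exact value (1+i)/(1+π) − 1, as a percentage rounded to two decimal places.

0.42%

Approximate: r ≈ 13.430% − 7.020% = 6.4100%
Exact: (1 + 0.1343)/(1 + 0.0702) − 1 = 5.9895%
Error = 6.4100% − 5.9895% = 0.4205% → 0.42%.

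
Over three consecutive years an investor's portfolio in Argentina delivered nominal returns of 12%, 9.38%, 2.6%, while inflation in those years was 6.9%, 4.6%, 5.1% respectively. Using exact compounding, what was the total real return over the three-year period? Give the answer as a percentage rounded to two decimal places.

6.95%

Compound the nominal returns: 1.1200 × 1.0938 × 1.0260 = 1.256907.
Compound inflation: 1.0690 × 1.0460 × 1.0510 = 1.175201.
Deflate: 1.256907 / 1.175201 = 1.069526.
Total real return = 1.069526 − 1 → 6.95%.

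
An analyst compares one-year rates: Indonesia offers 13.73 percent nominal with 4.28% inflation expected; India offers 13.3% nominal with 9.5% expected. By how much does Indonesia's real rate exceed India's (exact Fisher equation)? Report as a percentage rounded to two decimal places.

Indonesia: (1 + 0.1373)/(1 + 0.0428) − 1 = 9.0621%
India: (1 + 0.1330)/(1 + 0.0950) − 1 = 3.4703%
Differential = 9.0621% − 3.4703% = 5.5918% → 5.59%.

5.59%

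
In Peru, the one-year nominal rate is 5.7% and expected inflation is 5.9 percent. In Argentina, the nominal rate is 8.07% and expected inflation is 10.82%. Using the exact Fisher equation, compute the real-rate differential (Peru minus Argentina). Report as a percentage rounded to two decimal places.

2.29%

Peru: (1 + 0.0570)/(1 + 0.0590) − 1 = -0.1889%
Argentina: (1 + 0.0807)/(1 + 0.1082) − 1 = -2.4815%
Differential = -0.1889% − (-2.4815%) = 2.2926% → 2.29%.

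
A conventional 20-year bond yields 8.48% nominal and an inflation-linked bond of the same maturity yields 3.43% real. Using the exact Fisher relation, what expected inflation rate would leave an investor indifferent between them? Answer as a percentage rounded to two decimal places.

4.88%

(1 + π) = (1 + i)/(1 + r) = 1.08480 / 1.03430 = 1.048825
Break-even inflation = 1.048825 − 1 → 4.88%.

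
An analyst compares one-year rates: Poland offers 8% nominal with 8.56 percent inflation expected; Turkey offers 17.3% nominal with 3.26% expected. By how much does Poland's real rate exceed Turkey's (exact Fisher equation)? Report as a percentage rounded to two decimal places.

Poland: (1 + 0.0800)/(1 + 0.0856) − 1 = -0.5158%
Turkey: (1 + 0.1730)/(1 + 0.0326) − 1 = 13.5967%
Differential = -0.5158% − 13.5967% = -14.1126% → -14.11%.

-14.11%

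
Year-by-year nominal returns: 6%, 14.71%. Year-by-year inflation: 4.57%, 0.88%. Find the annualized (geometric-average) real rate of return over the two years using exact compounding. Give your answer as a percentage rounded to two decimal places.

7.36%

Nominal growth factor = 1.0600 × 1.1471 = 1.21592600
Price-level growth factor = 1.0457 × 1.0088 = 1.05490216
Real growth factor = 1.21592600 / 1.05490216 = 1.15264339
Annualized real rate = 1.15264339^(1/2) − 1 = 7.3612% → 7.36%.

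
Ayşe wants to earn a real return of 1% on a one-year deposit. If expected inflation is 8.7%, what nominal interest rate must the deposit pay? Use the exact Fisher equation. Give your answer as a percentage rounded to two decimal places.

9.79%

(1 + i) = (1 + r)(1 + π) = 1.01000 × 1.08700 = 1.09787
i = 1.09787 − 1, so the required nominal rate is 9.79%.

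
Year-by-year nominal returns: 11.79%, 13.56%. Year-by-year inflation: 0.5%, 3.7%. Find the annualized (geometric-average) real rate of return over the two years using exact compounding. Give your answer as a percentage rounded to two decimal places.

10.37%

Nominal growth factor = 1.1179 × 1.1356 = 1.26948724
Price-level growth factor = 1.0050 × 1.0370 = 1.04218500
Real growth factor = 1.26948724 / 1.04218500 = 1.21810162
Annualized real rate = 1.21810162^(1/2) − 1 = 10.3676% → 10.37%.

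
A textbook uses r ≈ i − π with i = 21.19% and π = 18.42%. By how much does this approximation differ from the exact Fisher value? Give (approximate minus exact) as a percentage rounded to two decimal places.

0.43%

Approximate: r ≈ 21.190% − 18.420% = 2.7700%
Exact: (1 + 0.2119)/(1 + 0.1842) − 1 = 2.3391%
Error = 2.7700% − 2.3391% = 0.4309% → 0.43%.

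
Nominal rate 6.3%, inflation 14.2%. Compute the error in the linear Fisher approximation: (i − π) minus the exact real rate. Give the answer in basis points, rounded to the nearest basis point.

Approximate: r ≈ 6.300% − 14.200% = -7.9000%
Exact: (1 + 0.0630)/(1 + 0.1420) − 1 = -6.9177%
Error = -7.9000% − (-6.9177%) = -0.9823% → -98 basis points.

-98 basis points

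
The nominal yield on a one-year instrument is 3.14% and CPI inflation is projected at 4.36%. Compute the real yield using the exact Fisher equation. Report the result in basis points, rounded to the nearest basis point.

By the Fisher identity, 1 + r = (1 + i)/(1 + π).
1 + r = 1.03140 / 1.04360 = 0.988310
r = 0.988310 − 1 = -1.1690%, i.e. -117 basis points.

-117 basis points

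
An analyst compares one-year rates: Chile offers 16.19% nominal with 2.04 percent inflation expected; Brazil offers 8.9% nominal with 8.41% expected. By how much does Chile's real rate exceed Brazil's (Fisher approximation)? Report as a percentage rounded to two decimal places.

Chile: 16.19% − 2.04% = 14.150%
Brazil: 8.9% − 8.41% = 0.490%
Differential = 13.660% → 13.66%.

13.66%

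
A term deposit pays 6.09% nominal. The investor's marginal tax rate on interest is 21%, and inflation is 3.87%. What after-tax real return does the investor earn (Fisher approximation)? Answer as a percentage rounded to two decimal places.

After-tax nominal return = 6.09% × (1 − 0.21) = 4.8111%.
r ≈ 4.8111% − 3.87% → 0.94%.

0.94%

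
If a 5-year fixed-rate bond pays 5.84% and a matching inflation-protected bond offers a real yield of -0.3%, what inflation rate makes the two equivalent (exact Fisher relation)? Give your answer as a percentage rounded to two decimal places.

6.16%

(1 + π) = (1 + i)/(1 + r) = 1.05840 / 0.99700 = 1.061585
Break-even inflation = 1.061585 − 1 → 6.16%.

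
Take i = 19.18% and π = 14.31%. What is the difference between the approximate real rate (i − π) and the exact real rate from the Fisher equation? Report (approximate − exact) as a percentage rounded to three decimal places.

Approximate: r ≈ 19.180% − 14.310% = 4.8700%
Exact: (1 + 0.1918)/(1 + 0.1431) − 1 = 4.2603%
Error = 4.8700% − 4.2603% = 0.6097% → 0.610%.

0.610%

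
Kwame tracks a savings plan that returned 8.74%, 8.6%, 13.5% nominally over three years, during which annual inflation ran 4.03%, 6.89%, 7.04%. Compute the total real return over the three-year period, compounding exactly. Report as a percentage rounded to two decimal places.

12.61%

Compound the nominal returns: 1.0874 × 1.0860 × 1.1350 = 1.340340.
Compound inflation: 1.0403 × 1.0689 × 1.0704 = 1.190260.
Deflate: 1.340340 / 1.190260 = 1.126090.
Total real return = 1.126090 − 1 → 12.61%.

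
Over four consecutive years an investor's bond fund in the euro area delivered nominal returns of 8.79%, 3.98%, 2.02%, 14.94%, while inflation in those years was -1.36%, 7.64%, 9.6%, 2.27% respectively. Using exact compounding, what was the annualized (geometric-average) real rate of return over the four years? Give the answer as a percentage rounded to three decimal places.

2.749%

Compound the nominal returns: 1.0879 × 1.0398 × 1.0202 × 1.1494 = 1.32646349.
Compound inflation: 0.9864 × 1.0764 × 1.0960 × 1.0227 = 1.19010578.
Deflate: 1.32646349 / 1.19010578 = 1.11457613.
Annualized real rate = 1.11457613^(1/4) − 1 = 2.7490% → 2.749%.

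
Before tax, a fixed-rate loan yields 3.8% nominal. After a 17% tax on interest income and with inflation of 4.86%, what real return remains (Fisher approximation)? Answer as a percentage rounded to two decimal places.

After-tax nominal return = 3.8% × (1 − 0.17) = 3.1540%.
r ≈ 3.1540% − 4.86% → -1.71%.

-1.71%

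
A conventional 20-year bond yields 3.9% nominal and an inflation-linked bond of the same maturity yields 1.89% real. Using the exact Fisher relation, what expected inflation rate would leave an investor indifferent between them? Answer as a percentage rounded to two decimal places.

1.97%

(1 + π) = (1 + i)/(1 + r) = 1.03900 / 1.01890 = 1.019727
Break-even inflation = 1.019727 − 1 → 1.97%.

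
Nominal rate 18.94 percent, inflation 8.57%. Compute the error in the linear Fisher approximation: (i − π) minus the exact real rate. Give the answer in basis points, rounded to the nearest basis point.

Approximate: r ≈ 18.940% − 8.570% = 10.3700%
Exact: (1 + 0.1894)/(1 + 0.0857) − 1 = 9.5514%
Error = 10.3700% − 9.5514% = 0.8186% → 82 basis points.

82 basis points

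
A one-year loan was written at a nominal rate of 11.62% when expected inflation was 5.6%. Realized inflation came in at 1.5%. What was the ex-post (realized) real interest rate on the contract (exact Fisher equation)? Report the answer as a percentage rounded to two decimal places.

9.97%

Ex-post: (1 + 0.1162)/(1 + 0.0150) − 1 = 9.9704%
So the realized real rate is 9.97%.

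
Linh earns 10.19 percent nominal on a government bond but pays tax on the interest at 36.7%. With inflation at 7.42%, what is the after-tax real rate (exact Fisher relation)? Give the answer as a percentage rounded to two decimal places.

-0.90%

After-tax nominal return = 10.19% × (1 − 0.367) = 6.45027%.
1 + r = 1.0645027 / 1.07420 = 0.990973
After-tax real rate = 0.990973 − 1 → -0.90%.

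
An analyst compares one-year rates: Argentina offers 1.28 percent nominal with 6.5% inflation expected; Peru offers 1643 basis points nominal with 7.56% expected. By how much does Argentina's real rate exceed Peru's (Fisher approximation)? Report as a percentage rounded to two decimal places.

Argentina: 1.28% − 6.5% = -5.220%
Peru: 16.43% − 7.56% = 8.870%
Differential = -14.090% → -14.09%.

-14.09%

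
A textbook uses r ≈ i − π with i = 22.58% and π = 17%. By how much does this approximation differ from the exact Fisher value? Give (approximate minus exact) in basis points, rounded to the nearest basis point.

Approximate: r ≈ 22.580% − 17.000% = 5.5800%
Exact: (1 + 0.2258)/(1 + 0.1700) − 1 = 4.7692%
Error = 5.5800% − 4.7692% = 0.8108% → 81 basis points.

81 basis points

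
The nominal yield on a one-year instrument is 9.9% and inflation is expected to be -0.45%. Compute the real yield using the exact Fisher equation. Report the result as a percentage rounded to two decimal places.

10.40%

By the Fisher equation, 1 + r = (1 + i)/(1 + π).
1 + r = 1.09900 / 0.99550 = 1.103968
r = 1.103968 − 1 = 10.3968%, i.e. 10.40%.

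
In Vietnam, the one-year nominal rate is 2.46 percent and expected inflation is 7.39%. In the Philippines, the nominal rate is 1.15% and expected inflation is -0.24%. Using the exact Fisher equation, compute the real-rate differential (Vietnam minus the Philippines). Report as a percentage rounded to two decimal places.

Vietnam: (1 + 0.0246)/(1 + 0.0739) − 1 = -4.5907%
The Philippines: (1 + 0.0115)/(1 − 0.0024) − 1 = 1.3933%
Differential = -4.5907% − 1.3933% = -5.9841% → -5.98%.

-5.98%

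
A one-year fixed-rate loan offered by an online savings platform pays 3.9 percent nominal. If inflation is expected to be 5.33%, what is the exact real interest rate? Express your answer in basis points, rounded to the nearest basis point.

1 + r = 1.03900 / 1.05330 = 0.986424
r = 0.986424 − 1 = -1.3576%, i.e. -136 basis points.

-136 basis points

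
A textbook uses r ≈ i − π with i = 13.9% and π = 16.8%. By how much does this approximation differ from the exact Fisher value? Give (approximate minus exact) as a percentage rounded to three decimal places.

-0.417%

Approximate: r ≈ 13.900% − 16.800% = -2.9000%
Exact: (1 + 0.1390)/(1 + 0.1680) − 1 = -2.4829%
Error = -2.9000% − (-2.4829%) = -0.4171% → -0.417%.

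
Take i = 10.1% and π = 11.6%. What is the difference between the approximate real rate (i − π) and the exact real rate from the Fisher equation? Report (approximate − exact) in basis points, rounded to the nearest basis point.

-16 basis points

Approximate: r ≈ 10.100% − 11.600% = -1.5000%
Exact: (1 + 0.1010)/(1 + 0.1160) − 1 = -1.3441%
Error = -1.5000% − (-1.3441%) = -0.1559% → -16 basis points.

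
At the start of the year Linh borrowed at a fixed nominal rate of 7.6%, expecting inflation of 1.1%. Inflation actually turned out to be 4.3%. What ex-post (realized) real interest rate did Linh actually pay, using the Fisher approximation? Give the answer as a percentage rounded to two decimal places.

3.30%

Ex-post: 7.6% − 4.3% = 3.300%
So the realized real rate is 3.30%.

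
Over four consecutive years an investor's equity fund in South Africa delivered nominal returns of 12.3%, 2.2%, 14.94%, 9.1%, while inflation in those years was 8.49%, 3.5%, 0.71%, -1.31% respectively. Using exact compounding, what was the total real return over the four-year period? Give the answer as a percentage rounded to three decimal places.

28.959%

Compound the nominal returns: 1.1230 × 1.0220 × 1.1494 × 1.0910 = 1.439218.
Compound inflation: 1.0849 × 1.0350 × 1.0071 × 0.9869 = 1.116030.
Deflate: 1.439218 / 1.116030 = 1.289587.
Total real return = 1.289587 − 1 → 28.959%.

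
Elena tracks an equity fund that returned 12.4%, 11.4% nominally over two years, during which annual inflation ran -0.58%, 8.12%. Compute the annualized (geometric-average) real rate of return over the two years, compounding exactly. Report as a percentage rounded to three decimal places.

Nominal growth factor = 1.1240 × 1.1140 = 1.25213600
Price-level growth factor = 0.9942 × 1.0812 = 1.07492904
Real growth factor = 1.25213600 / 1.07492904 = 1.16485457
Annualized real rate = 1.16485457^(1/2) − 1 = 7.9284% → 7.928%.

7.928%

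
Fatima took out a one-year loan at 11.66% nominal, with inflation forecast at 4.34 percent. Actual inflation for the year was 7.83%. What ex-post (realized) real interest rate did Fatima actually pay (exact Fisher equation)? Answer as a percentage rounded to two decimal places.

Ex-post: (1 + 0.1166)/(1 + 0.0783) − 1 = 3.5519%
So the realized real rate is 3.55%.

3.55%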